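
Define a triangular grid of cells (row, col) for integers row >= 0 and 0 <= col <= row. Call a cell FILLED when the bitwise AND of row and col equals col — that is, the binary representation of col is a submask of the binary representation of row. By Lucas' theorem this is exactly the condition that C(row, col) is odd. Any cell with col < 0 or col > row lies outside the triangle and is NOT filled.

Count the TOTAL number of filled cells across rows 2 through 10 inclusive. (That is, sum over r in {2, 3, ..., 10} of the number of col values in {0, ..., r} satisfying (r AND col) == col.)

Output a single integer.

Answer: 34

Derivation:
r2=10 pc1: +2 =2
r3=11 pc2: +4 =6
r4=100 pc1: +2 =8
r5=101 pc2: +4 =12
r6=110 pc2: +4 =16
r7=111 pc3: +8 =24
r8=1000 pc1: +2 =26
r9=1001 pc2: +4 =30
r10=1010 pc2: +4 =34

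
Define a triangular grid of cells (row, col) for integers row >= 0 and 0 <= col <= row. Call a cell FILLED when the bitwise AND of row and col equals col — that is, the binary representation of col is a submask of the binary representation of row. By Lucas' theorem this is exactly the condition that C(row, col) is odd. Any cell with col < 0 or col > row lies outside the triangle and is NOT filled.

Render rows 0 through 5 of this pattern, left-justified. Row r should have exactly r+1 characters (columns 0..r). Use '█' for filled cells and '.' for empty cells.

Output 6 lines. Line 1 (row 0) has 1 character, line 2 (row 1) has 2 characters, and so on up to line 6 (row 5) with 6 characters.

r0=0: █
r1=1: ██
r2=10: █.█
r3=11: ████
r4=100: █...█
r5=101: ██..██

Answer: █
██
█.█
████
█...█
██..██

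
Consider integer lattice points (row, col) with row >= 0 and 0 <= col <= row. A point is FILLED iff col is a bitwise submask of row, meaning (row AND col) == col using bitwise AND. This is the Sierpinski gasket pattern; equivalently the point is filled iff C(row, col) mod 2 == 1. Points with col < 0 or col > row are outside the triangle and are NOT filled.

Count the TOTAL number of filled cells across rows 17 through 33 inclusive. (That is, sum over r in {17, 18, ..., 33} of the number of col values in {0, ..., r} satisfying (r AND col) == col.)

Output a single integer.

r17=10001 pc2: +4 =4
r18=10010 pc2: +4 =8
r19=10011 pc3: +8 =16
r20=10100 pc2: +4 =20
r21=10101 pc3: +8 =28
r22=10110 pc3: +8 =36
r23=10111 pc4: +16 =52
r24=11000 pc2: +4 =56
r25=11001 pc3: +8 =64
r26=11010 pc3: +8 =72
r27=11011 pc4: +16 =88
r28=11100 pc3: +8 =96
r29=11101 pc4: +16 =112
r30=11110 pc4: +16 =128
r31=11111 pc5: +32 =160
r32=100000 pc1: +2 =162
r33=100001 pc2: +4 =166

Answer: 166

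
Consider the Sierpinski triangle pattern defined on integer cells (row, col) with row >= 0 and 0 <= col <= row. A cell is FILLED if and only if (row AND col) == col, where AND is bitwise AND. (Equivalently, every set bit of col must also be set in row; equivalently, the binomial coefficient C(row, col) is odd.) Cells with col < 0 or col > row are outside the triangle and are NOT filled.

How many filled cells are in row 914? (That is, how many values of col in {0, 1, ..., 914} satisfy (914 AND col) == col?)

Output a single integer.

914 in binary = 1110010010
popcount(914) = number of 1-bits in 1110010010 = 5
A col c satisfies (914 AND c) == c iff every set bit of c is also set in 914; each of the 5 set bits of 914 can independently be on or off in c.
count = 2^5 = 32

Answer: 32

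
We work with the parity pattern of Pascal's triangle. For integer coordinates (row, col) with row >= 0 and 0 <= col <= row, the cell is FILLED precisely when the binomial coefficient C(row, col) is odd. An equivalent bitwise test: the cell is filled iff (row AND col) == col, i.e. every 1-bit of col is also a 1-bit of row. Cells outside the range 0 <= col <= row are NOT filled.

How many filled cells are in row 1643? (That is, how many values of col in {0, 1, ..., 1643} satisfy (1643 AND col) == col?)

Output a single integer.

1643 in binary = 11001101011
popcount(1643) = number of 1-bits in 11001101011 = 7
A col c satisfies (1643 AND c) == c iff every set bit of c is also set in 1643; each of the 7 set bits of 1643 can independently be on or off in c.
count = 2^7 = 128

Answer: 128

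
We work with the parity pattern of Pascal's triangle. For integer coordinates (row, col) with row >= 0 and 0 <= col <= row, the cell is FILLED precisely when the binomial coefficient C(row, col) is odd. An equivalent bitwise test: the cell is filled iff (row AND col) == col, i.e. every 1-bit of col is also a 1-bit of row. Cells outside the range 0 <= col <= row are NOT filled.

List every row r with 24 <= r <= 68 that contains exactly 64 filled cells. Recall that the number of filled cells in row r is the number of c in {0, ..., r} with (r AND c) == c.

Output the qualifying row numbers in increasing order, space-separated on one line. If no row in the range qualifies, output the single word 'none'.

Answer: 63

Derivation:
Row r has 2^popcount(r) filled cells, so we need popcount(r) = log2(64) = 6.
Scan r = 24..68 and keep those with exactly 6 one-bits:
r=24=11000 popcount=2 -> skip
r=25=11001 popcount=3 -> skip
r=26=11010 popcount=3 -> skip
r=27=11011 popcount=4 -> skip
r=28=11100 popcount=3 -> skip
r=29=11101 popcount=4 -> skip
r=30=11110 popcount=4 -> skip
r=31=11111 popcount=5 -> skip
r=32=100000 popcount=1 -> skip
r=33=100001 popcount=2 -> skip
r=34=100010 popcount=2 -> skip
r=35=100011 popcount=3 -> skip
r=36=100100 popcount=2 -> skip
r=37=100101 popcount=3 -> skip
r=38=100110 popcount=3 -> skip
r=39=100111 popcount=4 -> skip
r=40=101000 popcount=2 -> skip
r=41=101001 popcount=3 -> skip
r=42=101010 popcount=3 -> skip
r=43=101011 popcount=4 -> skip
r=44=101100 popcount=3 -> skip
r=45=101101 popcount=4 -> skip
r=46=101110 popcount=4 -> skip
r=47=101111 popcount=5 -> skip
r=48=110000 popcount=2 -> skip
r=49=110001 popcount=3 -> skip
r=50=110010 popcount=3 -> skip
r=51=110011 popcount=4 -> skip
r=52=110100 popcount=3 -> skip
r=53=110101 popcount=4 -> skip
r=54=110110 popcount=4 -> skip
r=55=110111 popcount=5 -> skip
r=56=111000 popcount=3 -> skip
r=57=111001 popcount=4 -> skip
r=58=111010 popcount=4 -> skip
r=59=111011 popcount=5 -> skip
r=60=111100 popcount=4 -> skip
r=61=111101 popcount=5 -> skip
r=62=111110 popcount=5 -> skip
r=63=111111 popcount=6 -> KEEP
r=64=1000000 popcount=1 -> skip
r=65=1000001 popcount=2 -> skip
r=66=1000010 popcount=2 -> skip
r=67=1000011 popcount=3 -> skip
r=68=1000100 popcount=2 -> skip
Kept rows: 63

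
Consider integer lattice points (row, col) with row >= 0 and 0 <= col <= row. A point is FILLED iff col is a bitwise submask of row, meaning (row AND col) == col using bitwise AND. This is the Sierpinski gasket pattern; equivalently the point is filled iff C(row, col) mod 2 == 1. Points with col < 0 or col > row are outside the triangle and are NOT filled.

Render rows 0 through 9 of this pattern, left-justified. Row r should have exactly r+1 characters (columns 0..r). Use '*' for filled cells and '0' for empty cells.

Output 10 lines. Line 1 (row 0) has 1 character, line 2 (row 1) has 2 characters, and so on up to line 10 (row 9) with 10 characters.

Answer: *
**
*0*
****
*000*
**00**
*0*0*0*
********
*0000000*
**000000**

Derivation:
r0=0: *
r1=1: **
r2=10: *0*
r3=11: ****
r4=100: *000*
r5=101: **00**
r6=110: *0*0*0*
r7=111: ********
r8=1000: *0000000*
r9=1001: **000000**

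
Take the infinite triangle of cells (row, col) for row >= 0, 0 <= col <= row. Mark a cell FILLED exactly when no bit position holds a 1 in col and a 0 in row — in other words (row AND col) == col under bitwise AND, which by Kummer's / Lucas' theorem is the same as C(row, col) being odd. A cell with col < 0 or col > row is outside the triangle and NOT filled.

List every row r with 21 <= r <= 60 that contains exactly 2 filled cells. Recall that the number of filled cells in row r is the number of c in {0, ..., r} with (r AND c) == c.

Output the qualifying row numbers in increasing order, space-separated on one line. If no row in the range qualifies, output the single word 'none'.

Answer: 32

Derivation:
Row r has 2^popcount(r) filled cells, so we need popcount(r) = log2(2) = 1.
Scan r = 21..60 and keep those with exactly 1 one-bits:
r=21=10101 popcount=3 -> skip
r=22=10110 popcount=3 -> skip
r=23=10111 popcount=4 -> skip
r=24=11000 popcount=2 -> skip
r=25=11001 popcount=3 -> skip
r=26=11010 popcount=3 -> skip
r=27=11011 popcount=4 -> skip
r=28=11100 popcount=3 -> skip
r=29=11101 popcount=4 -> skip
r=30=11110 popcount=4 -> skip
r=31=11111 popcount=5 -> skip
r=32=100000 popcount=1 -> KEEP
r=33=100001 popcount=2 -> skip
r=34=100010 popcount=2 -> skip
r=35=100011 popcount=3 -> skip
r=36=100100 popcount=2 -> skip
r=37=100101 popcount=3 -> skip
r=38=100110 popcount=3 -> skip
r=39=100111 popcount=4 -> skip
r=40=101000 popcount=2 -> skip
r=41=101001 popcount=3 -> skip
r=42=101010 popcount=3 -> skip
r=43=101011 popcount=4 -> skip
r=44=101100 popcount=3 -> skip
r=45=101101 popcount=4 -> skip
r=46=101110 popcount=4 -> skip
r=47=101111 popcount=5 -> skip
r=48=110000 popcount=2 -> skip
r=49=110001 popcount=3 -> skip
r=50=110010 popcount=3 -> skip
r=51=110011 popcount=4 -> skip
r=52=110100 popcount=3 -> skip
r=53=110101 popcount=4 -> skip
r=54=110110 popcount=4 -> skip
r=55=110111 popcount=5 -> skip
r=56=111000 popcount=3 -> skip
r=57=111001 popcount=4 -> skip
r=58=111010 popcount=4 -> skip
r=59=111011 popcount=5 -> skip
r=60=111100 popcount=4 -> skip
Kept rows: 32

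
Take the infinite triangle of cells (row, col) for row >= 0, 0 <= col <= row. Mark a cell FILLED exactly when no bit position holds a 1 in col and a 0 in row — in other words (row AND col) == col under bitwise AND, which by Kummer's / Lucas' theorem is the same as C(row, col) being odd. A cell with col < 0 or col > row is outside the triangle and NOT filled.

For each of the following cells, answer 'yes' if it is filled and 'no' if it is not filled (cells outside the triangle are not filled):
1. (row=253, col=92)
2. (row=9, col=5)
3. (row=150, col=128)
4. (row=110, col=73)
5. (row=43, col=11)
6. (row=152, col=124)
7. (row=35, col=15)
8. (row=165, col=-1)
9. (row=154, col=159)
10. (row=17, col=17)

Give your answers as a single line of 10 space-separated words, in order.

Answer: yes no yes no yes no no no no yes

Derivation:
(253,92): row=0b11111101, col=0b1011100, row AND col = 0b1011100 = 92; 92 == 92 -> filled
(9,5): row=0b1001, col=0b101, row AND col = 0b1 = 1; 1 != 5 -> empty
(150,128): row=0b10010110, col=0b10000000, row AND col = 0b10000000 = 128; 128 == 128 -> filled
(110,73): row=0b1101110, col=0b1001001, row AND col = 0b1001000 = 72; 72 != 73 -> empty
(43,11): row=0b101011, col=0b1011, row AND col = 0b1011 = 11; 11 == 11 -> filled
(152,124): row=0b10011000, col=0b1111100, row AND col = 0b11000 = 24; 24 != 124 -> empty
(35,15): row=0b100011, col=0b1111, row AND col = 0b11 = 3; 3 != 15 -> empty
(165,-1): col outside [0, 165] -> not filled
(154,159): col outside [0, 154] -> not filled
(17,17): row=0b10001, col=0b10001, row AND col = 0b10001 = 17; 17 == 17 -> filled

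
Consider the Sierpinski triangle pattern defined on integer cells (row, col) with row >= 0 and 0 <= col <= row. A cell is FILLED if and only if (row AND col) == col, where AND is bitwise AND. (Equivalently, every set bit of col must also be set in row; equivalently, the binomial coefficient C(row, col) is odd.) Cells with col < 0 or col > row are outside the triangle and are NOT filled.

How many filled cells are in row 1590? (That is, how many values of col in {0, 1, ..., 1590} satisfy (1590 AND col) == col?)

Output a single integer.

1590 in binary = 11000110110
popcount(1590) = number of 1-bits in 11000110110 = 6
A col c satisfies (1590 AND c) == c iff every set bit of c is also set in 1590; each of the 6 set bits of 1590 can independently be on or off in c.
count = 2^6 = 64

Answer: 64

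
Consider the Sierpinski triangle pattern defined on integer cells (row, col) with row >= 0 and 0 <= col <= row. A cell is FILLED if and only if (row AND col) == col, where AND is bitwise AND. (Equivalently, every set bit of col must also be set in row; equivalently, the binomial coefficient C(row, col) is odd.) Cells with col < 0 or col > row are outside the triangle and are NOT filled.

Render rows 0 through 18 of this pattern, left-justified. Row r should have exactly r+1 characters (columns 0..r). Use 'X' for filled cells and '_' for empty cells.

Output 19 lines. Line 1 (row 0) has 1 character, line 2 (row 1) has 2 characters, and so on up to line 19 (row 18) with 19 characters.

Answer: X
XX
X_X
XXXX
X___X
XX__XX
X_X_X_X
XXXXXXXX
X_______X
XX______XX
X_X_____X_X
XXXX____XXXX
X___X___X___X
XX__XX__XX__XX
X_X_X_X_X_X_X_X
XXXXXXXXXXXXXXXX
X_______________X
XX______________XX
X_X_____________X_X

Derivation:
r0=0: X
r1=1: XX
r2=10: X_X
r3=11: XXXX
r4=100: X___X
r5=101: XX__XX
r6=110: X_X_X_X
r7=111: XXXXXXXX
r8=1000: X_______X
r9=1001: XX______XX
r10=1010: X_X_____X_X
r11=1011: XXXX____XXXX
r12=1100: X___X___X___X
r13=1101: XX__XX__XX__XX
r14=1110: X_X_X_X_X_X_X_X
r15=1111: XXXXXXXXXXXXXXXX
r16=10000: X_______________X
r17=10001: XX______________XX
r18=10010: X_X_____________X_X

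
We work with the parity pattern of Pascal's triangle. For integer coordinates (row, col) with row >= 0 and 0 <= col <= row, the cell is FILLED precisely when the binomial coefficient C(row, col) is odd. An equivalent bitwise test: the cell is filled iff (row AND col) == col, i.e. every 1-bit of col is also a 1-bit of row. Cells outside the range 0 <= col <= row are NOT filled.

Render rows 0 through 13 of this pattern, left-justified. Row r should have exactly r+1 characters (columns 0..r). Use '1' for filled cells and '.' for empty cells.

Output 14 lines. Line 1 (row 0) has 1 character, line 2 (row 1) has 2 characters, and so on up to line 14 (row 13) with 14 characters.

r0=0: 1
r1=1: 11
r2=10: 1.1
r3=11: 1111
r4=100: 1...1
r5=101: 11..11
r6=110: 1.1.1.1
r7=111: 11111111
r8=1000: 1.......1
r9=1001: 11......11
r10=1010: 1.1.....1.1
r11=1011: 1111....1111
r12=1100: 1...1...1...1
r13=1101: 11..11..11..11

Answer: 1
11
1.1
1111
1...1
11..11
1.1.1.1
11111111
1.......1
11......11
1.1.....1.1
1111....1111
1...1...1...1
11..11..11..11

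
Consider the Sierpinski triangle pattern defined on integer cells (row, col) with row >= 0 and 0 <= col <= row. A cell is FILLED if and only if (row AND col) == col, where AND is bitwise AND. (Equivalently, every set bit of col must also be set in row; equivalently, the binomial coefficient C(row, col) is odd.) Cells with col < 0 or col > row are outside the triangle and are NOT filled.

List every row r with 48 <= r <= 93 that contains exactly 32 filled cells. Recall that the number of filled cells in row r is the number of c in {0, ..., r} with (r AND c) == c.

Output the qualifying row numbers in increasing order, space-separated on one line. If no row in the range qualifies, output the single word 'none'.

Answer: 55 59 61 62 79 87 91 93

Derivation:
Row r has 2^popcount(r) filled cells, so we need popcount(r) = log2(32) = 5.
Scan r = 48..93 and keep those with exactly 5 one-bits:
r=48=110000 popcount=2 -> skip
r=49=110001 popcount=3 -> skip
r=50=110010 popcount=3 -> skip
r=51=110011 popcount=4 -> skip
r=52=110100 popcount=3 -> skip
r=53=110101 popcount=4 -> skip
r=54=110110 popcount=4 -> skip
r=55=110111 popcount=5 -> KEEP
r=56=111000 popcount=3 -> skip
r=57=111001 popcount=4 -> skip
r=58=111010 popcount=4 -> skip
r=59=111011 popcount=5 -> KEEP
r=60=111100 popcount=4 -> skip
r=61=111101 popcount=5 -> KEEP
r=62=111110 popcount=5 -> KEEP
r=63=111111 popcount=6 -> skip
r=64=1000000 popcount=1 -> skip
r=65=1000001 popcount=2 -> skip
r=66=1000010 popcount=2 -> skip
r=67=1000011 popcount=3 -> skip
r=68=1000100 popcount=2 -> skip
r=69=1000101 popcount=3 -> skip
r=70=1000110 popcount=3 -> skip
r=71=1000111 popcount=4 -> skip
r=72=1001000 popcount=2 -> skip
r=73=1001001 popcount=3 -> skip
r=74=1001010 popcount=3 -> skip
r=75=1001011 popcount=4 -> skip
r=76=1001100 popcount=3 -> skip
r=77=1001101 popcount=4 -> skip
r=78=1001110 popcount=4 -> skip
r=79=1001111 popcount=5 -> KEEP
r=80=1010000 popcount=2 -> skip
r=81=1010001 popcount=3 -> skip
r=82=1010010 popcount=3 -> skip
r=83=1010011 popcount=4 -> skip
r=84=1010100 popcount=3 -> skip
r=85=1010101 popcount=4 -> skip
r=86=1010110 popcount=4 -> skip
r=87=1010111 popcount=5 -> KEEP
r=88=1011000 popcount=3 -> skip
r=89=1011001 popcount=4 -> skip
r=90=1011010 popcount=4 -> skip
r=91=1011011 popcount=5 -> KEEP
r=92=1011100 popcount=4 -> skip
r=93=1011101 popcount=5 -> KEEP
Kept rows: 55 59 61 62 79 87 91 93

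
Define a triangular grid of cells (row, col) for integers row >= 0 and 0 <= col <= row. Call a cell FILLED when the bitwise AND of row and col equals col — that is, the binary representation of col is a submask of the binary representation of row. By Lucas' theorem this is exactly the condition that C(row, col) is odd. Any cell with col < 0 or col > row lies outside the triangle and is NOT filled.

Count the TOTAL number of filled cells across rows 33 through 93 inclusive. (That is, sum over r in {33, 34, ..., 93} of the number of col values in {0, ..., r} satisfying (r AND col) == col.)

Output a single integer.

r33=100001 pc2: +4 =4
r34=100010 pc2: +4 =8
r35=100011 pc3: +8 =16
r36=100100 pc2: +4 =20
r37=100101 pc3: +8 =28
r38=100110 pc3: +8 =36
r39=100111 pc4: +16 =52
r40=101000 pc2: +4 =56
r41=101001 pc3: +8 =64
r42=101010 pc3: +8 =72
r43=101011 pc4: +16 =88
r44=101100 pc3: +8 =96
r45=101101 pc4: +16 =112
r46=101110 pc4: +16 =128
r47=101111 pc5: +32 =160
r48=110000 pc2: +4 =164
r49=110001 pc3: +8 =172
r50=110010 pc3: +8 =180
r51=110011 pc4: +16 =196
r52=110100 pc3: +8 =204
r53=110101 pc4: +16 =220
r54=110110 pc4: +16 =236
r55=110111 pc5: +32 =268
r56=111000 pc3: +8 =276
r57=111001 pc4: +16 =292
r58=111010 pc4: +16 =308
r59=111011 pc5: +32 =340
r60=111100 pc4: +16 =356
r61=111101 pc5: +32 =388
r62=111110 pc5: +32 =420
r63=111111 pc6: +64 =484
r64=1000000 pc1: +2 =486
r65=1000001 pc2: +4 =490
r66=1000010 pc2: +4 =494
r67=1000011 pc3: +8 =502
r68=1000100 pc2: +4 =506
r69=1000101 pc3: +8 =514
r70=1000110 pc3: +8 =522
r71=1000111 pc4: +16 =538
r72=1001000 pc2: +4 =542
r73=1001001 pc3: +8 =550
r74=1001010 pc3: +8 =558
r75=1001011 pc4: +16 =574
r76=1001100 pc3: +8 =582
r77=1001101 pc4: +16 =598
r78=1001110 pc4: +16 =614
r79=1001111 pc5: +32 =646
r80=1010000 pc2: +4 =650
r81=1010001 pc3: +8 =658
r82=1010010 pc3: +8 =666
r83=1010011 pc4: +16 =682
r84=1010100 pc3: +8 =690
r85=1010101 pc4: +16 =706
r86=1010110 pc4: +16 =722
r87=1010111 pc5: +32 =754
r88=1011000 pc3: +8 =762
r89=1011001 pc4: +16 =778
r90=1011010 pc4: +16 =794
r91=1011011 pc5: +32 =826
r92=1011100 pc4: +16 =842
r93=1011101 pc5: +32 =874

Answer: 874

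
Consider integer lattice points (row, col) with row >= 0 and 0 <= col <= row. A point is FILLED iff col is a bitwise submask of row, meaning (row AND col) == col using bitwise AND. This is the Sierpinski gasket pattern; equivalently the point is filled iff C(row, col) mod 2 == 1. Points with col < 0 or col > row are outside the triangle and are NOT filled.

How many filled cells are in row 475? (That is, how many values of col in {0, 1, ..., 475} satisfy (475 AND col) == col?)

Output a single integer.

Answer: 128

Derivation:
475 in binary = 111011011
popcount(475) = number of 1-bits in 111011011 = 7
A col c satisfies (475 AND c) == c iff every set bit of c is also set in 475; each of the 7 set bits of 475 can independently be on or off in c.
count = 2^7 = 128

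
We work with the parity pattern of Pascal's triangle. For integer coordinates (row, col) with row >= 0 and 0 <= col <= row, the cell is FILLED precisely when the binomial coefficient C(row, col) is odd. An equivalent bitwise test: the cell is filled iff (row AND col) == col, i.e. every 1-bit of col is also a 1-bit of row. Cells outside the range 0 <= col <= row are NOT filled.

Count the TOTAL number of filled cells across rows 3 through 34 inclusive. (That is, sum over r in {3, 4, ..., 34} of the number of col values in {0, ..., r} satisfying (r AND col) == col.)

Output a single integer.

Answer: 248

Derivation:
r3=11 pc2: +4 =4
r4=100 pc1: +2 =6
r5=101 pc2: +4 =10
r6=110 pc2: +4 =14
r7=111 pc3: +8 =22
r8=1000 pc1: +2 =24
r9=1001 pc2: +4 =28
r10=1010 pc2: +4 =32
r11=1011 pc3: +8 =40
r12=1100 pc2: +4 =44
r13=1101 pc3: +8 =52
r14=1110 pc3: +8 =60
r15=1111 pc4: +16 =76
r16=10000 pc1: +2 =78
r17=10001 pc2: +4 =82
r18=10010 pc2: +4 =86
r19=10011 pc3: +8 =94
r20=10100 pc2: +4 =98
r21=10101 pc3: +8 =106
r22=10110 pc3: +8 =114
r23=10111 pc4: +16 =130
r24=11000 pc2: +4 =134
r25=11001 pc3: +8 =142
r26=11010 pc3: +8 =150
r27=11011 pc4: +16 =166
r28=11100 pc3: +8 =174
r29=11101 pc4: +16 =190
r30=11110 pc4: +16 =206
r31=11111 pc5: +32 =238
r32=100000 pc1: +2 =240
r33=100001 pc2: +4 =244
r34=100010 pc2: +4 =248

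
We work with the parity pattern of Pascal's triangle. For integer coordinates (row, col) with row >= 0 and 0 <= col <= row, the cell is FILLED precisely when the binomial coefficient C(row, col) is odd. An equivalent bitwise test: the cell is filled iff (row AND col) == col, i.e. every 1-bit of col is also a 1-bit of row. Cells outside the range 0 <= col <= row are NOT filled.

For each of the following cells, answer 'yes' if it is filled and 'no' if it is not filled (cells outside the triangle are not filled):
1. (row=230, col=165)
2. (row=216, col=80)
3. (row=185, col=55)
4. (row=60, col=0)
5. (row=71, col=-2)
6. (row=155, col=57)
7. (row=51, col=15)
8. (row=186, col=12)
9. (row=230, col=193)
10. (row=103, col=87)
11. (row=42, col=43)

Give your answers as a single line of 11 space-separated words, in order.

Answer: no yes no yes no no no no no no no

Derivation:
(230,165): row=0b11100110, col=0b10100101, row AND col = 0b10100100 = 164; 164 != 165 -> empty
(216,80): row=0b11011000, col=0b1010000, row AND col = 0b1010000 = 80; 80 == 80 -> filled
(185,55): row=0b10111001, col=0b110111, row AND col = 0b110001 = 49; 49 != 55 -> empty
(60,0): row=0b111100, col=0b0, row AND col = 0b0 = 0; 0 == 0 -> filled
(71,-2): col outside [0, 71] -> not filled
(155,57): row=0b10011011, col=0b111001, row AND col = 0b11001 = 25; 25 != 57 -> empty
(51,15): row=0b110011, col=0b1111, row AND col = 0b11 = 3; 3 != 15 -> empty
(186,12): row=0b10111010, col=0b1100, row AND col = 0b1000 = 8; 8 != 12 -> empty
(230,193): row=0b11100110, col=0b11000001, row AND col = 0b11000000 = 192; 192 != 193 -> empty
(103,87): row=0b1100111, col=0b1010111, row AND col = 0b1000111 = 71; 71 != 87 -> empty
(42,43): col outside [0, 42] -> not filled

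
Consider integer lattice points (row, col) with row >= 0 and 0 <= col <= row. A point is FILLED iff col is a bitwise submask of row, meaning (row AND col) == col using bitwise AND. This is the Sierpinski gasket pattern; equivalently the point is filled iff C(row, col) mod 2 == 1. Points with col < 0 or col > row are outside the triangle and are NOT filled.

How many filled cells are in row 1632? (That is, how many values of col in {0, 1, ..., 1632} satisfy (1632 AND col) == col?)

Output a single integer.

1632 in binary = 11001100000
popcount(1632) = number of 1-bits in 11001100000 = 4
A col c satisfies (1632 AND c) == c iff every set bit of c is also set in 1632; each of the 4 set bits of 1632 can independently be on or off in c.
count = 2^4 = 16

Answer: 16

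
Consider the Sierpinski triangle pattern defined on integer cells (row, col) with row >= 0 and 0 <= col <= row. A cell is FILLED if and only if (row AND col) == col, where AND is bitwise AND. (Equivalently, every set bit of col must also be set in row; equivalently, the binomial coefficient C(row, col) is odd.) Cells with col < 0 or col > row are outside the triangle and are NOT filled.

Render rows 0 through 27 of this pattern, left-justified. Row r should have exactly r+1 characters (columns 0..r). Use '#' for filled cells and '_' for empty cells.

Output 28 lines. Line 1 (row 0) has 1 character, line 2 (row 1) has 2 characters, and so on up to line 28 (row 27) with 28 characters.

r0=0: #
r1=1: ##
r2=10: #_#
r3=11: ####
r4=100: #___#
r5=101: ##__##
r6=110: #_#_#_#
r7=111: ########
r8=1000: #_______#
r9=1001: ##______##
r10=1010: #_#_____#_#
r11=1011: ####____####
r12=1100: #___#___#___#
r13=1101: ##__##__##__##
r14=1110: #_#_#_#_#_#_#_#
r15=1111: ################
r16=10000: #_______________#
r17=10001: ##______________##
r18=10010: #_#_____________#_#
r19=10011: ####____________####
r20=10100: #___#___________#___#
r21=10101: ##__##__________##__##
r22=10110: #_#_#_#_________#_#_#_#
r23=10111: ########________########
r24=11000: #_______#_______#_______#
r25=11001: ##______##______##______##
r26=11010: #_#_____#_#_____#_#_____#_#
r27=11011: ####____####____####____####

Answer: #
##
#_#
####
#___#
##__##
#_#_#_#
########
#_______#
##______##
#_#_____#_#
####____####
#___#___#___#
##__##__##__##
#_#_#_#_#_#_#_#
################
#_______________#
##______________##
#_#_____________#_#
####____________####
#___#___________#___#
##__##__________##__##
#_#_#_#_________#_#_#_#
########________########
#_______#_______#_______#
##______##______##______##
#_#_____#_#_____#_#_____#_#
####____####____####____####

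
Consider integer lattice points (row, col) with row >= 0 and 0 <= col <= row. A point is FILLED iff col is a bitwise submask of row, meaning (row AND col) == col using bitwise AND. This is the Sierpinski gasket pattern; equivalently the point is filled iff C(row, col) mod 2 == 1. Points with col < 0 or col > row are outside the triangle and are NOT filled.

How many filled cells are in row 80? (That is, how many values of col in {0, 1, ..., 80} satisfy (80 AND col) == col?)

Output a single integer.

Answer: 4

Derivation:
80 in binary = 1010000
popcount(80) = number of 1-bits in 1010000 = 2
A col c satisfies (80 AND c) == c iff every set bit of c is also set in 80; each of the 2 set bits of 80 can independently be on or off in c.
count = 2^2 = 4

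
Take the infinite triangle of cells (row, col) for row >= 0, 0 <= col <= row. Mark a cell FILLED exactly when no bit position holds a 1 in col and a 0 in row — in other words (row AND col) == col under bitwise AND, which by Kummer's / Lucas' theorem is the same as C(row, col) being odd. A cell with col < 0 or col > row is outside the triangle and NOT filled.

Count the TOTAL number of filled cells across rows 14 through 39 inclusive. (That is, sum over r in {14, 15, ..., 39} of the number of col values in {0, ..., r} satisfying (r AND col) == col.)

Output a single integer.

Answer: 240

Derivation:
r14=1110 pc3: +8 =8
r15=1111 pc4: +16 =24
r16=10000 pc1: +2 =26
r17=10001 pc2: +4 =30
r18=10010 pc2: +4 =34
r19=10011 pc3: +8 =42
r20=10100 pc2: +4 =46
r21=10101 pc3: +8 =54
r22=10110 pc3: +8 =62
r23=10111 pc4: +16 =78
r24=11000 pc2: +4 =82
r25=11001 pc3: +8 =90
r26=11010 pc3: +8 =98
r27=11011 pc4: +16 =114
r28=11100 pc3: +8 =122
r29=11101 pc4: +16 =138
r30=11110 pc4: +16 =154
r31=11111 pc5: +32 =186
r32=100000 pc1: +2 =188
r33=100001 pc2: +4 =192
r34=100010 pc2: +4 =196
r35=100011 pc3: +8 =204
r36=100100 pc2: +4 =208
r37=100101 pc3: +8 =216
r38=100110 pc3: +8 =224
r39=100111 pc4: +16 =240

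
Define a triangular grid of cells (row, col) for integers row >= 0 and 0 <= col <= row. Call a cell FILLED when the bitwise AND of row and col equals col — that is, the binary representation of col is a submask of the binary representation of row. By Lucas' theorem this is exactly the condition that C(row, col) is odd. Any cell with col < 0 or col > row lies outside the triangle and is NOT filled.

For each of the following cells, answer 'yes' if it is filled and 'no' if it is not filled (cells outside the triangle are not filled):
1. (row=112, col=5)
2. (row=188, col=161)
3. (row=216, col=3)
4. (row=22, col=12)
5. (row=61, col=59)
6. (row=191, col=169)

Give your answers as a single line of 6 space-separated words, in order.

Answer: no no no no no yes

Derivation:
(112,5): row=0b1110000, col=0b101, row AND col = 0b0 = 0; 0 != 5 -> empty
(188,161): row=0b10111100, col=0b10100001, row AND col = 0b10100000 = 160; 160 != 161 -> empty
(216,3): row=0b11011000, col=0b11, row AND col = 0b0 = 0; 0 != 3 -> empty
(22,12): row=0b10110, col=0b1100, row AND col = 0b100 = 4; 4 != 12 -> empty
(61,59): row=0b111101, col=0b111011, row AND col = 0b111001 = 57; 57 != 59 -> empty
(191,169): row=0b10111111, col=0b10101001, row AND col = 0b10101001 = 169; 169 == 169 -> filled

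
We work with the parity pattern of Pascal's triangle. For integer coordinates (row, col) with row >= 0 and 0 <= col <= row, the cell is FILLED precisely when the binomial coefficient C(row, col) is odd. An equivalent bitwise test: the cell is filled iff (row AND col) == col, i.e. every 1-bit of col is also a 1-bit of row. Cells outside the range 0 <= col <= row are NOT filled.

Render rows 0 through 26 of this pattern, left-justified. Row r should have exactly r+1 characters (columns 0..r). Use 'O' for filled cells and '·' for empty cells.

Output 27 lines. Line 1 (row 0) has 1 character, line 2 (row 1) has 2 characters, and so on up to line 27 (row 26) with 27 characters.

r0=0: O
r1=1: OO
r2=10: O·O
r3=11: OOOO
r4=100: O···O
r5=101: OO··OO
r6=110: O·O·O·O
r7=111: OOOOOOOO
r8=1000: O·······O
r9=1001: OO······OO
r10=1010: O·O·····O·O
r11=1011: OOOO····OOOO
r12=1100: O···O···O···O
r13=1101: OO··OO··OO··OO
r14=1110: O·O·O·O·O·O·O·O
r15=1111: OOOOOOOOOOOOOOOO
r16=10000: O···············O
r17=10001: OO··············OO
r18=10010: O·O·············O·O
r19=10011: OOOO············OOOO
r20=10100: O···O···········O···O
r21=10101: OO··OO··········OO··OO
r22=10110: O·O·O·O·········O·O·O·O
r23=10111: OOOOOOOO········OOOOOOOO
r24=11000: O·······O·······O·······O
r25=11001: OO······OO······OO······OO
r26=11010: O·O·····O·O·····O·O·····O·O

Answer: O
OO
O·O
OOOO
O···O
OO··OO
O·O·O·O
OOOOOOOO
O·······O
OO······OO
O·O·····O·O
OOOO····OOOO
O···O···O···O
OO··OO··OO··OO
O·O·O·O·O·O·O·O
OOOOOOOOOOOOOOOO
O···············O
OO··············OO
O·O·············O·O
OOOO············OOOO
O···O···········O···O
OO··OO··········OO··OO
O·O·O·O·········O·O·O·O
OOOOOOOO········OOOOOOOO
O·······O·······O·······O
OO······OO······OO······OO
O·O·····O·O·····O·O·····O·O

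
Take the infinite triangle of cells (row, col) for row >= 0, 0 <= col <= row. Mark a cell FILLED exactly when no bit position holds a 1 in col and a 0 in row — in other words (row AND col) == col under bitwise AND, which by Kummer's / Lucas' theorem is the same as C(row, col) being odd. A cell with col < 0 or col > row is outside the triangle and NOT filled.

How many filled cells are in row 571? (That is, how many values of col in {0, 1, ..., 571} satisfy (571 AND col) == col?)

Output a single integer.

571 in binary = 1000111011
popcount(571) = number of 1-bits in 1000111011 = 6
A col c satisfies (571 AND c) == c iff every set bit of c is also set in 571; each of the 6 set bits of 571 can independently be on or off in c.
count = 2^6 = 64

Answer: 64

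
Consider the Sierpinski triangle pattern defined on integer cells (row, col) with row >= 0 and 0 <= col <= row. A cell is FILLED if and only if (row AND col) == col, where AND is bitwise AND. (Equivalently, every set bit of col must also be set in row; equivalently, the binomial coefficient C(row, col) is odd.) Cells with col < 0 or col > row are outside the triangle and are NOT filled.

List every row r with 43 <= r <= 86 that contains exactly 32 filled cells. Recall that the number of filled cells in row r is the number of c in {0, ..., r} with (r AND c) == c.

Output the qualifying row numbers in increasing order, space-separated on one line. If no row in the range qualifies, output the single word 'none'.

Answer: 47 55 59 61 62 79

Derivation:
Row r has 2^popcount(r) filled cells, so we need popcount(r) = log2(32) = 5.
Scan r = 43..86 and keep those with exactly 5 one-bits:
r=43=101011 popcount=4 -> skip
r=44=101100 popcount=3 -> skip
r=45=101101 popcount=4 -> skip
r=46=101110 popcount=4 -> skip
r=47=101111 popcount=5 -> KEEP
r=48=110000 popcount=2 -> skip
r=49=110001 popcount=3 -> skip
r=50=110010 popcount=3 -> skip
r=51=110011 popcount=4 -> skip
r=52=110100 popcount=3 -> skip
r=53=110101 popcount=4 -> skip
r=54=110110 popcount=4 -> skip
r=55=110111 popcount=5 -> KEEP
r=56=111000 popcount=3 -> skip
r=57=111001 popcount=4 -> skip
r=58=111010 popcount=4 -> skip
r=59=111011 popcount=5 -> KEEP
r=60=111100 popcount=4 -> skip
r=61=111101 popcount=5 -> KEEP
r=62=111110 popcount=5 -> KEEP
r=63=111111 popcount=6 -> skip
r=64=1000000 popcount=1 -> skip
r=65=1000001 popcount=2 -> skip
r=66=1000010 popcount=2 -> skip
r=67=1000011 popcount=3 -> skip
r=68=1000100 popcount=2 -> skip
r=69=1000101 popcount=3 -> skip
r=70=1000110 popcount=3 -> skip
r=71=1000111 popcount=4 -> skip
r=72=1001000 popcount=2 -> skip
r=73=1001001 popcount=3 -> skip
r=74=1001010 popcount=3 -> skip
r=75=1001011 popcount=4 -> skip
r=76=1001100 popcount=3 -> skip
r=77=1001101 popcount=4 -> skip
r=78=1001110 popcount=4 -> skip
r=79=1001111 popcount=5 -> KEEP
r=80=1010000 popcount=2 -> skip
r=81=1010001 popcount=3 -> skip
r=82=1010010 popcount=3 -> skip
r=83=1010011 popcount=4 -> skip
r=84=1010100 popcount=3 -> skip
r=85=1010101 popcount=4 -> skip
r=86=1010110 popcount=4 -> skip
Kept rows: 47 55 59 61 62 79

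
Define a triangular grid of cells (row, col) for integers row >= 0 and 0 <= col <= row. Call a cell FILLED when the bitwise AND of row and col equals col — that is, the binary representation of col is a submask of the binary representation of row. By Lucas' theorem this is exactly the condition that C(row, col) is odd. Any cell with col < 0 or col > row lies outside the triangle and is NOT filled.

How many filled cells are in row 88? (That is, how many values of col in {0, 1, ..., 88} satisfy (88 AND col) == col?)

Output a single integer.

Answer: 8

Derivation:
88 in binary = 1011000
popcount(88) = number of 1-bits in 1011000 = 3
A col c satisfies (88 AND c) == c iff every set bit of c is also set in 88; each of the 3 set bits of 88 can independently be on or off in c.
count = 2^3 = 8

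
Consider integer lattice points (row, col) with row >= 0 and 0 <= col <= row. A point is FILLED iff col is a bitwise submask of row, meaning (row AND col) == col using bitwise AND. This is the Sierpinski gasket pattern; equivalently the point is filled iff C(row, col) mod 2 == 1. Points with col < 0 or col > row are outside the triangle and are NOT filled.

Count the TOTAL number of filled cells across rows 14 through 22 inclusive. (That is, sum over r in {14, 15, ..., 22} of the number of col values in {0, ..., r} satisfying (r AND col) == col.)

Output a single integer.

r14=1110 pc3: +8 =8
r15=1111 pc4: +16 =24
r16=10000 pc1: +2 =26
r17=10001 pc2: +4 =30
r18=10010 pc2: +4 =34
r19=10011 pc3: +8 =42
r20=10100 pc2: +4 =46
r21=10101 pc3: +8 =54
r22=10110 pc3: +8 =62

Answer: 62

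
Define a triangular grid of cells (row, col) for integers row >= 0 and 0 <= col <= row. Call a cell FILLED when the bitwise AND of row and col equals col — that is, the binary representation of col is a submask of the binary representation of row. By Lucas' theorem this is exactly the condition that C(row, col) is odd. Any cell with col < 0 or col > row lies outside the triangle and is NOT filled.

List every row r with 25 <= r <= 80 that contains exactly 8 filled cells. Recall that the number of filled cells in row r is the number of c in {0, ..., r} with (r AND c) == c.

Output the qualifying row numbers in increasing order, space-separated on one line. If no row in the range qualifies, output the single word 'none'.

Answer: 25 26 28 35 37 38 41 42 44 49 50 52 56 67 69 70 73 74 76

Derivation:
Row r has 2^popcount(r) filled cells, so we need popcount(r) = log2(8) = 3.
Scan r = 25..80 and keep those with exactly 3 one-bits:
r=25=11001 popcount=3 -> KEEP
r=26=11010 popcount=3 -> KEEP
r=27=11011 popcount=4 -> skip
r=28=11100 popcount=3 -> KEEP
r=29=11101 popcount=4 -> skip
r=30=11110 popcount=4 -> skip
r=31=11111 popcount=5 -> skip
r=32=100000 popcount=1 -> skip
r=33=100001 popcount=2 -> skip
r=34=100010 popcount=2 -> skip
r=35=100011 popcount=3 -> KEEP
r=36=100100 popcount=2 -> skip
r=37=100101 popcount=3 -> KEEP
r=38=100110 popcount=3 -> KEEP
r=39=100111 popcount=4 -> skip
r=40=101000 popcount=2 -> skip
r=41=101001 popcount=3 -> KEEP
r=42=101010 popcount=3 -> KEEP
r=43=101011 popcount=4 -> skip
r=44=101100 popcount=3 -> KEEP
r=45=101101 popcount=4 -> skip
r=46=101110 popcount=4 -> skip
r=47=101111 popcount=5 -> skip
r=48=110000 popcount=2 -> skip
r=49=110001 popcount=3 -> KEEP
r=50=110010 popcount=3 -> KEEP
r=51=110011 popcount=4 -> skip
r=52=110100 popcount=3 -> KEEP
r=53=110101 popcount=4 -> skip
r=54=110110 popcount=4 -> skip
r=55=110111 popcount=5 -> skip
r=56=111000 popcount=3 -> KEEP
r=57=111001 popcount=4 -> skip
r=58=111010 popcount=4 -> skip
r=59=111011 popcount=5 -> skip
r=60=111100 popcount=4 -> skip
r=61=111101 popcount=5 -> skip
r=62=111110 popcount=5 -> skip
r=63=111111 popcount=6 -> skip
r=64=1000000 popcount=1 -> skip
r=65=1000001 popcount=2 -> skip
r=66=1000010 popcount=2 -> skip
r=67=1000011 popcount=3 -> KEEP
r=68=1000100 popcount=2 -> skip
r=69=1000101 popcount=3 -> KEEP
r=70=1000110 popcount=3 -> KEEP
r=71=1000111 popcount=4 -> skip
r=72=1001000 popcount=2 -> skip
r=73=1001001 popcount=3 -> KEEP
r=74=1001010 popcount=3 -> KEEP
r=75=1001011 popcount=4 -> skip
r=76=1001100 popcount=3 -> KEEP
r=77=1001101 popcount=4 -> skip
r=78=1001110 popcount=4 -> skip
r=79=1001111 popcount=5 -> skip
r=80=1010000 popcount=2 -> skip
Kept rows: 25 26 28 35 37 38 41 42 44 49 50 52 56 67 69 70 73 74 76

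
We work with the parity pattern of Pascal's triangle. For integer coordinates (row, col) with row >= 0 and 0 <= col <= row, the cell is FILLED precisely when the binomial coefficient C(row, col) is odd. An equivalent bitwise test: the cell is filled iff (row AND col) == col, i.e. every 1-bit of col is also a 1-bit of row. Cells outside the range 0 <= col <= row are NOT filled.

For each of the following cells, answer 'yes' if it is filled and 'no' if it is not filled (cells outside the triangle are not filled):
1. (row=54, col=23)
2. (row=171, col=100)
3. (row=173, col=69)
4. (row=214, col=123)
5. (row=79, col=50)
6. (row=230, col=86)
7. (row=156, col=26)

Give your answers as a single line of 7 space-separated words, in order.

Answer: no no no no no no no

Derivation:
(54,23): row=0b110110, col=0b10111, row AND col = 0b10110 = 22; 22 != 23 -> empty
(171,100): row=0b10101011, col=0b1100100, row AND col = 0b100000 = 32; 32 != 100 -> empty
(173,69): row=0b10101101, col=0b1000101, row AND col = 0b101 = 5; 5 != 69 -> empty
(214,123): row=0b11010110, col=0b1111011, row AND col = 0b1010010 = 82; 82 != 123 -> empty
(79,50): row=0b1001111, col=0b110010, row AND col = 0b10 = 2; 2 != 50 -> empty
(230,86): row=0b11100110, col=0b1010110, row AND col = 0b1000110 = 70; 70 != 86 -> empty
(156,26): row=0b10011100, col=0b11010, row AND col = 0b11000 = 24; 24 != 26 -> empty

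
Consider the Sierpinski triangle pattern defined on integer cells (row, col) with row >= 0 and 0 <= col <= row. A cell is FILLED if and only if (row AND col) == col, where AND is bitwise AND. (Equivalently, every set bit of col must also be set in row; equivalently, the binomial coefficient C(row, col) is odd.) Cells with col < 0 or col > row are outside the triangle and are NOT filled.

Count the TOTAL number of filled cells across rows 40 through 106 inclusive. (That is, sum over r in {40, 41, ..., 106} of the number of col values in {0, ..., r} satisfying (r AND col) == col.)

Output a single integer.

Answer: 1066

Derivation:
r40=101000 pc2: +4 =4
r41=101001 pc3: +8 =12
r42=101010 pc3: +8 =20
r43=101011 pc4: +16 =36
r44=101100 pc3: +8 =44
r45=101101 pc4: +16 =60
r46=101110 pc4: +16 =76
r47=101111 pc5: +32 =108
r48=110000 pc2: +4 =112
r49=110001 pc3: +8 =120
r50=110010 pc3: +8 =128
r51=110011 pc4: +16 =144
r52=110100 pc3: +8 =152
r53=110101 pc4: +16 =168
r54=110110 pc4: +16 =184
r55=110111 pc5: +32 =216
r56=111000 pc3: +8 =224
r57=111001 pc4: +16 =240
r58=111010 pc4: +16 =256
r59=111011 pc5: +32 =288
r60=111100 pc4: +16 =304
r61=111101 pc5: +32 =336
r62=111110 pc5: +32 =368
r63=111111 pc6: +64 =432
r64=1000000 pc1: +2 =434
r65=1000001 pc2: +4 =438
r66=1000010 pc2: +4 =442
r67=1000011 pc3: +8 =450
r68=1000100 pc2: +4 =454
r69=1000101 pc3: +8 =462
r70=1000110 pc3: +8 =470
r71=1000111 pc4: +16 =486
r72=1001000 pc2: +4 =490
r73=1001001 pc3: +8 =498
r74=1001010 pc3: +8 =506
r75=1001011 pc4: +16 =522
r76=1001100 pc3: +8 =530
r77=1001101 pc4: +16 =546
r78=1001110 pc4: +16 =562
r79=1001111 pc5: +32 =594
r80=1010000 pc2: +4 =598
r81=1010001 pc3: +8 =606
r82=1010010 pc3: +8 =614
r83=1010011 pc4: +16 =630
r84=1010100 pc3: +8 =638
r85=1010101 pc4: +16 =654
r86=1010110 pc4: +16 =670
r87=1010111 pc5: +32 =702
r88=1011000 pc3: +8 =710
r89=1011001 pc4: +16 =726
r90=1011010 pc4: +16 =742
r91=1011011 pc5: +32 =774
r92=1011100 pc4: +16 =790
r93=1011101 pc5: +32 =822
r94=1011110 pc5: +32 =854
r95=1011111 pc6: +64 =918
r96=1100000 pc2: +4 =922
r97=1100001 pc3: +8 =930
r98=1100010 pc3: +8 =938
r99=1100011 pc4: +16 =954
r100=1100100 pc3: +8 =962
r101=1100101 pc4: +16 =978
r102=1100110 pc4: +16 =994
r103=1100111 pc5: +32 =1026
r104=1101000 pc3: +8 =1034
r105=1101001 pc4: +16 =1050
r106=1101010 pc4: +16 =1066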